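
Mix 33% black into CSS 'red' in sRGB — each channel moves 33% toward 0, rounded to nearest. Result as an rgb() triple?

rgb(171, 0, 0)

CSS red is rgb(255, 0, 0).
Lerp each channel 33% toward 0:
  R: 255 + 0.33×(0−255) = 255 − 84.15 = 170.85 → 171
  G: 0 + 0.33×(0−0) = 0 + 0 = 0 → 0
  B: 0 + 0.33×(0−0) = 0 + 0 = 0 → 0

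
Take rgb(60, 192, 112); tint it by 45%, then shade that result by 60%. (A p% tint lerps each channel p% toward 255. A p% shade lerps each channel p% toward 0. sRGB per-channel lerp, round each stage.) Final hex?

#3b5846

Per channel, c → c + 0.45(255 − c):
  R: 60 + 0.45×(255−60) = 60 + 87.75 = 147.75 → 148
  G: 192 + 0.45×(255−192) = 192 + 28.35 = 220.35 → 220
  B: 112 + 64.35 = 176.35 → 176
After the tint: rgb(148, 220, 176) = #94dcb0.
A 60% shade moves each channel 60% toward 0:
  R: 148 + 0.6×(0−148) = 148 − 88.8 = 59.2 → 59
  G: 220 + 0.6×(0−220) = 220 − 132 = 88 → 88
  B: 176 − 105.6 = 70.4 → 70
rgb(59, 88, 70) = #3b5846.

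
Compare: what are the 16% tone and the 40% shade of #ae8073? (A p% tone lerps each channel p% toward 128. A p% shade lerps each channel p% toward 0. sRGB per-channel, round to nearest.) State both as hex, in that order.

#a78075, #684d45

#ae8073 is rgb(174, 128, 115).
16% tone:
  R: 174 − 7.36 = 166.64 → 167
  G: 128 + 0.16×(128−128) = 128 + 0 = 128 → 128
  B: 115 + 0.16×(128−115) = 115 + 2.08 = 117.08 → 117
  → #a78075
40% shade:
  R: 174 + 0.4×(0−174) = 174 − 69.6 = 104.4 → 104
  G: 128 − 51.2 = 76.8 → 77
  B: 115 + 0.4×(0−115) = 115 − 46 = 69 → 69
  → #684d45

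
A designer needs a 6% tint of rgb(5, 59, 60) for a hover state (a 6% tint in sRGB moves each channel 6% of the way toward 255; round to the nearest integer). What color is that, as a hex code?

Per channel, c → c + 0.06(255 − c):
  R: 5 + 0.06×(255−5) = 5 + 15 = 20 → 20
  G: 59 + 0.06×(255−59) = 59 + 11.76 = 70.76 → 71
  B: 60 + 0.06×(255−60) = 60 + 11.7 = 71.7 → 72
rgb(20, 71, 72) = #144748.

#144748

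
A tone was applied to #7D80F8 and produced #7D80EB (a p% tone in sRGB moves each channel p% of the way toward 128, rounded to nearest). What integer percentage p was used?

11%

#7D80F8 is rgb(125, 128, 248); #7D80EB is rgb(125, 128, 235).
On the B channel (widest range): 235 ≈ 248 + (p/100)(128 − 248), so p ≈ 100×(235 − 248)/(128 − 248) = -1300/-120 = 10.83.
p = 11 reproduces all three channels after rounding.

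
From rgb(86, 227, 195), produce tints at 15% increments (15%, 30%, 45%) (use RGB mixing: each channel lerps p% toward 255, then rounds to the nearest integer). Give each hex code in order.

#6FE7CC, #89EBD5, #A2F0DE

15%: (86 + 25.35 = 111.35→111, 227 + 4.2 = 231.2→231, 195 + 9 = 204→204) → #6FE7CC
30%: (86 + 50.7 = 136.7→137, 227 + 8.4 = 235.4→235, 195 + 18 = 213→213) → #89EBD5
45%: (86 + 76.05 = 162.05→162, 227 + 12.6 = 239.6→240, 195 + 27 = 222→222) → #A2F0DE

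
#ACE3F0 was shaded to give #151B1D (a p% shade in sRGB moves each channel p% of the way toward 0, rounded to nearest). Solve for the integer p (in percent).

#ACE3F0 is rgb(172, 227, 240); #151B1D is rgb(21, 27, 29).
On the B channel (widest range): 29 ≈ 240 + (p/100)(0 − 240), so p ≈ 100×(29 − 240)/(0 − 240) = -21100/-240 = 87.92.
p = 88 reproduces all three channels after rounding.

88%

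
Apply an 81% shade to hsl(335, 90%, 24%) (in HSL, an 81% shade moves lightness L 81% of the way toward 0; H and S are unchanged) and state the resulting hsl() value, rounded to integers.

hsl(335, 90%, 5%)

L moves 81% from 24 toward 0: 24 − 19.44 = 4.56 → 5.
H and S are unchanged.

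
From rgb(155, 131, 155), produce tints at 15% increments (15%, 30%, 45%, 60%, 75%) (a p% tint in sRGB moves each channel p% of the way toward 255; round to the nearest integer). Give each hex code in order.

15%: (155 + 15 = 170→170, 131 + 18.6 = 149.6→150, 155 + 15 = 170→170) → #AA96AA
30%: (155 + 30 = 185→185, 131 + 37.2 = 168.2→168, 155 + 30 = 185→185) → #B9A8B9
45%: (155 + 45 = 200→200, 131 + 55.8 = 186.8→187, 155 + 45 = 200→200) → #C8BBC8
60%: (155 + 60 = 215→215, 131 + 74.4 = 205.4→205, 155 + 60 = 215→215) → #D7CDD7
75%: (155 + 75 = 230→230, 131 + 93 = 224→224, 155 + 75 = 230→230) → #E6E0E6

#AA96AA, #B9A8B9, #C8BBC8, #D7CDD7, #E6E0E6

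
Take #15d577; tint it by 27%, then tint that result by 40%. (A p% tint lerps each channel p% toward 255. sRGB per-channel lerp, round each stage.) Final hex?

#98ecc4

#15d577 is rgb(21, 213, 119).
Per channel, c → c + 0.27(255 − c):
  R: 21 + 0.27×(255−21) = 21 + 63.18 = 84.18 → 84
  G: 213 + 11.34 = 224.34 → 224
  B: 119 + 0.27×(255−119) = 119 + 36.72 = 155.72 → 156
After the tint: rgb(84, 224, 156) = #54e09c.
Lerp each channel 40% toward 255:
  R: 84 + 68.4 = 152.4 → 152
  G: 224 + 0.4×(255−224) = 224 + 12.4 = 236.4 → 236
  B: 156 + 0.4×(255−156) = 156 + 39.6 = 195.6 → 196
rgb(152, 236, 196) = #98ecc4.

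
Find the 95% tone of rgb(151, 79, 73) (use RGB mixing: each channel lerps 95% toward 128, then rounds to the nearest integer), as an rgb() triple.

rgb(129, 126, 125)

A 95% tone moves each channel 95% toward 128:
  R: 151 + 0.95×(128−151) = 151 − 21.85 = 129.15 → 129
  G: 79 + 0.95×(128−79) = 79 + 46.55 = 125.55 → 126
  B: 73 + 52.25 = 125.25 → 125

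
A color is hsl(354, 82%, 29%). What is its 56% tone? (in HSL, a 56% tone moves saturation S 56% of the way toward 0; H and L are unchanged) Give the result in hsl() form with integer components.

hsl(354, 36%, 29%)

S moves 56% from 82 toward 0: 82 − 45.92 = 36.08 → 36.
H and L are unchanged.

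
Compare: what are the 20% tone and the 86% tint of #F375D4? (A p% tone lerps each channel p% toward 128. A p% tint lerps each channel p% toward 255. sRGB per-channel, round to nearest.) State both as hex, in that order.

#F375D4 is rgb(243, 117, 212).
20% tone:
  R: 243 + 0.2×(128−243) = 243 − 23 = 220 → 220
  G: 117 + 2.2 = 119.2 → 119
  B: 212 + 0.2×(128−212) = 212 − 16.8 = 195.2 → 195
  → #DC77C3
86% tint:
  R: 243 + 0.86×(255−243) = 243 + 10.32 = 253.32 → 253
  G: 117 + 118.68 = 235.68 → 236
  B: 212 + 36.98 = 248.98 → 249
  → #FDECF9

#DC77C3, #FDECF9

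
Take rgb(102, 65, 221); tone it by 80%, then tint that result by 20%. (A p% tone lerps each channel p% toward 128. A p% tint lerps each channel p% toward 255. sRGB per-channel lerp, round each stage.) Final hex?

An 80% tone moves each channel 80% toward 128:
  R: 102 + 20.8 = 122.8 → 123
  G: 65 + 0.8×(128−65) = 65 + 50.4 = 115.4 → 115
  B: 221 − 74.4 = 146.6 → 147
After the tone: rgb(123, 115, 147) = #7b7393.
Per channel, c → c + 0.2(255 − c):
  R: 123 + 26.4 = 149.4 → 149
  G: 115 + 28 = 143 → 143
  B: 147 + 21.6 = 168.6 → 169
rgb(149, 143, 169) = #958fa9.

#958fa9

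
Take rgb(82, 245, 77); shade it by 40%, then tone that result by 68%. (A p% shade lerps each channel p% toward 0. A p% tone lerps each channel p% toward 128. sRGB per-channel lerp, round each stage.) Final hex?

#678666

A 40% shade moves each channel 40% toward 0:
  R: 82 + 0.4×(0−82) = 82 − 32.8 = 49.2 → 49
  G: 245 − 98 = 147 → 147
  B: 77 + 0.4×(0−77) = 77 − 30.8 = 46.2 → 46
After the shade: rgb(49, 147, 46) = #31932e.
A 68% tone moves each channel 68% toward 128:
  R: 49 + 0.68×(128−49) = 49 + 53.72 = 102.72 → 103
  G: 147 − 12.92 = 134.08 → 134
  B: 46 + 0.68×(128−46) = 46 + 55.76 = 101.76 → 102
rgb(103, 134, 102) = #678666.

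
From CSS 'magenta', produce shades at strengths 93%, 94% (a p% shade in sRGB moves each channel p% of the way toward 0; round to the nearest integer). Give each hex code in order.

CSS magenta is rgb(255, 0, 255).
93%: (255 − 237.15 = 17.85→18, 0→0, 255 − 237.15 = 17.85→18) → #120012
94%: (255 − 239.7 = 15.3→15, 0→0, 255 − 239.7 = 15.3→15) → #0f000f

#120012, #0f000f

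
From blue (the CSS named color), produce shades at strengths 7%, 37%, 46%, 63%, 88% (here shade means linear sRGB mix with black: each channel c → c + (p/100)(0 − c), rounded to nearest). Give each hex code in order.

#0000ed, #0000a1, #00008a, #00005e, #00001f

CSS blue is rgb(0, 0, 255).
7%: (0→0, 0→0, 255 − 17.85 = 237.15→237) → #0000ed
37%: (0→0, 0→0, 255 − 94.35 = 160.65→161) → #0000a1
46%: (0→0, 0→0, 255 − 117.3 = 137.7→138) → #00008a
63%: (0→0, 0→0, 255 − 160.65 = 94.35→94) → #00005e
88%: (0→0, 0→0, 255 − 224.4 = 30.6→31) → #00001f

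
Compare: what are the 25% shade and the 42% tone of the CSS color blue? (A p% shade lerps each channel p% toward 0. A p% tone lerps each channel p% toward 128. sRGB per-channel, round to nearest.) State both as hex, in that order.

CSS blue is rgb(0, 0, 255).
25% shade:
  R: 0 + 0.25×(0−0) = 0 + 0 = 0 → 0
  G: 0 + 0.25×(0−0) = 0 + 0 = 0 → 0
  B: 255 + 0.25×(0−255) = 255 − 63.75 = 191.25 → 191
  → #0000BF
42% tone:
  R: 0 + 0.42×(128−0) = 0 + 53.76 = 53.76 → 54
  G: 0 + 0.42×(128−0) = 0 + 53.76 = 53.76 → 54
  B: 255 + 0.42×(128−255) = 255 − 53.34 = 201.66 → 202
  → #3636CA

#0000BF, #3636CA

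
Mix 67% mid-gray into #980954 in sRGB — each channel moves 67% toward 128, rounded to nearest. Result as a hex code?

#885971

#980954 is rgb(152, 9, 84).
Lerp each channel 67% toward 128:
  R: 152 − 16.08 = 135.92 → 136
  G: 9 + 79.73 = 88.73 → 89
  B: 84 + 0.67×(128−84) = 84 + 29.48 = 113.48 → 113
rgb(136, 89, 113) = #885971.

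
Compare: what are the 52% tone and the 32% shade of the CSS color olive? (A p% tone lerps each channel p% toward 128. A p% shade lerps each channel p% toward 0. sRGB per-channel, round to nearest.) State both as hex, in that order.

#808043, #575700

CSS olive is rgb(128, 128, 0).
52% tone:
  R: 128 + 0.52×(128−128) = 128 + 0 = 128 → 128
  G: 128 + 0 = 128 → 128
  B: 0 + 0.52×(128−0) = 0 + 66.56 = 66.56 → 67
  → #808043
32% shade:
  R: 128 + 0.32×(0−128) = 128 − 40.96 = 87.04 → 87
  G: 128 − 40.96 = 87.04 → 87
  B: 0 + 0.32×(0−0) = 0 + 0 = 0 → 0
  → #575700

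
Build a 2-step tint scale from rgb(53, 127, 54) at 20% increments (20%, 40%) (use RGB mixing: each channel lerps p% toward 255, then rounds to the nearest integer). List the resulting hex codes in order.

20%: (53 + 40.4 = 93.4→93, 127 + 25.6 = 152.6→153, 54 + 40.2 = 94.2→94) → #5D995E
40%: (53 + 80.8 = 133.8→134, 127 + 51.2 = 178.2→178, 54 + 80.4 = 134.4→134) → #86B286

#5D995E, #86B286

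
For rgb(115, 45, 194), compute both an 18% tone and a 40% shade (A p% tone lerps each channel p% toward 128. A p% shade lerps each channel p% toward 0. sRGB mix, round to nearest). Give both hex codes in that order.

#753cb6, #451b74

18% tone:
  R: 115 + 2.34 = 117.34 → 117
  G: 45 + 0.18×(128−45) = 45 + 14.94 = 59.94 → 60
  B: 194 + 0.18×(128−194) = 194 − 11.88 = 182.12 → 182
  → #753cb6
40% shade:
  R: 115 + 0.4×(0−115) = 115 − 46 = 69 → 69
  G: 45 − 18 = 27 → 27
  B: 194 − 77.6 = 116.4 → 116
  → #451b74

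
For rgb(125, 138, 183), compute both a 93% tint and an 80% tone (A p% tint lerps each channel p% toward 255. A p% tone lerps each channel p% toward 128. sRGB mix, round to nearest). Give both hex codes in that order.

93% tint:
  R: 125 + 120.9 = 245.9 → 246
  G: 138 + 0.93×(255−138) = 138 + 108.81 = 246.81 → 247
  B: 183 + 0.93×(255−183) = 183 + 66.96 = 249.96 → 250
  → #F6F7FA
80% tone:
  R: 125 + 0.8×(128−125) = 125 + 2.4 = 127.4 → 127
  G: 138 + 0.8×(128−138) = 138 − 8 = 130 → 130
  B: 183 + 0.8×(128−183) = 183 − 44 = 139 → 139
  → #7F828B

#F6F7FA, #7F828B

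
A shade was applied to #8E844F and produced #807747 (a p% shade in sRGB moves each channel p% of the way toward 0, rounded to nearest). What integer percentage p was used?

10%

#8E844F is rgb(142, 132, 79); #807747 is rgb(128, 119, 71).
On the R channel (widest range): 128 ≈ 142 + (p/100)(0 − 142), so p ≈ 100×(128 − 142)/(0 − 142) = -1400/-142 = 9.86.
p = 10 reproduces all three channels after rounding.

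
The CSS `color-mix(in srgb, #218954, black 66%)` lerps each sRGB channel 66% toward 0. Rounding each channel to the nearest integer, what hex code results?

#0b2f1d

#218954 is rgb(33, 137, 84).
A 66% shade moves each channel 66% toward 0:
  R: 33 + 0.66×(0−33) = 33 − 21.78 = 11.22 → 11
  G: 137 − 90.42 = 46.58 → 47
  B: 84 + 0.66×(0−84) = 84 − 55.44 = 28.56 → 29
rgb(11, 47, 29) = #0b2f1d.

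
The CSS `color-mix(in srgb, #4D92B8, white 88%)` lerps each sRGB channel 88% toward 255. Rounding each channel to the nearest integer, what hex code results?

#4D92B8 is rgb(77, 146, 184).
Per channel, c → c + 0.88(255 − c):
  R: 77 + 0.88×(255−77) = 77 + 156.64 = 233.64 → 234
  G: 146 + 95.92 = 241.92 → 242
  B: 184 + 0.88×(255−184) = 184 + 62.48 = 246.48 → 246
rgb(234, 242, 246) = #EAF2F6.

#EAF2F6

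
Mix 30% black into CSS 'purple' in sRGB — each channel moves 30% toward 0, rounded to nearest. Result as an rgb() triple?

CSS purple is rgb(128, 0, 128).
A 30% shade moves each channel 30% toward 0:
  R: 128 + 0.3×(0−128) = 128 − 38.4 = 89.6 → 90
  G: 0 + 0 = 0 → 0
  B: 128 + 0.3×(0−128) = 128 − 38.4 = 89.6 → 90

rgb(90, 0, 90)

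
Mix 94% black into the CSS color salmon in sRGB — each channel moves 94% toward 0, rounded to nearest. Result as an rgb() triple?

CSS salmon is rgb(250, 128, 114).
Per channel, c → c + 0.94(0 − c):
  R: 250 + 0.94×(0−250) = 250 − 235 = 15 → 15
  G: 128 + 0.94×(0−128) = 128 − 120.32 = 7.68 → 8
  B: 114 + 0.94×(0−114) = 114 − 107.16 = 6.84 → 7

rgb(15, 8, 7)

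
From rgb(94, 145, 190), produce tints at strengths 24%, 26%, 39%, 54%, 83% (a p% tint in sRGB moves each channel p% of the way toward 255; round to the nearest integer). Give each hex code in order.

24%: (94 + 38.64 = 132.64→133, 145 + 26.4 = 171.4→171, 190 + 15.6 = 205.6→206) → #85ABCE
26%: (94 + 41.86 = 135.86→136, 145 + 28.6 = 173.6→174, 190 + 16.9 = 206.9→207) → #88AECF
39%: (94 + 62.79 = 156.79→157, 145 + 42.9 = 187.9→188, 190 + 25.35 = 215.35→215) → #9DBCD7
54%: (94 + 86.94 = 180.94→181, 145 + 59.4 = 204.4→204, 190 + 35.1 = 225.1→225) → #B5CCE1
83%: (94 + 133.63 = 227.63→228, 145 + 91.3 = 236.3→236, 190 + 53.95 = 243.95→244) → #E4ECF4

#85ABCE, #88AECF, #9DBCD7, #B5CCE1, #E4ECF4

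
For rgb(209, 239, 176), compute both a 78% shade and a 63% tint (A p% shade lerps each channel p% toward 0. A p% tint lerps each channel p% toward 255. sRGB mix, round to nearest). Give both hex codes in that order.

#2E3527, #EEF9E2

78% shade:
  R: 209 + 0.78×(0−209) = 209 − 163.02 = 45.98 → 46
  G: 239 + 0.78×(0−239) = 239 − 186.42 = 52.58 → 53
  B: 176 + 0.78×(0−176) = 176 − 137.28 = 38.72 → 39
  → #2E3527
63% tint:
  R: 209 + 0.63×(255−209) = 209 + 28.98 = 237.98 → 238
  G: 239 + 0.63×(255−239) = 239 + 10.08 = 249.08 → 249
  B: 176 + 49.77 = 225.77 → 226
  → #EEF9E2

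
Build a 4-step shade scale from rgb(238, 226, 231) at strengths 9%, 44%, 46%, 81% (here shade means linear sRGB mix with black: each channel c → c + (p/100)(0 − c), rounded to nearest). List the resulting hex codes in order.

9%: (238 − 21.42 = 216.58→217, 226 − 20.34 = 205.66→206, 231 − 20.79 = 210.21→210) → #d9ced2
44%: (238 − 104.72 = 133.28→133, 226 − 99.44 = 126.56→127, 231 − 101.64 = 129.36→129) → #857f81
46%: (238 − 109.48 = 128.52→129, 226 − 103.96 = 122.04→122, 231 − 106.26 = 124.74→125) → #817a7d
81%: (238 − 192.78 = 45.22→45, 226 − 183.06 = 42.94→43, 231 − 187.11 = 43.89→44) → #2d2b2c

#d9ced2, #857f81, #817a7d, #2d2b2c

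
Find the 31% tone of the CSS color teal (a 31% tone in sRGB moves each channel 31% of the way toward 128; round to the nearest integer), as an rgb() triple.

rgb(40, 128, 128)

CSS teal is rgb(0, 128, 128).
A 31% tone moves each channel 31% toward 128:
  R: 0 + 39.68 = 39.68 → 40
  G: 128 + 0 = 128 → 128
  B: 128 + 0 = 128 → 128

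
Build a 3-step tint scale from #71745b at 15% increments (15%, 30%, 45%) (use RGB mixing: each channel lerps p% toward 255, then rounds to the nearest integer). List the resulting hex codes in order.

#868974, #9c9e8c, #b1b3a5

#71745b is rgb(113, 116, 91).
15%: (113 + 21.3 = 134.3→134, 116 + 20.85 = 136.85→137, 91 + 24.6 = 115.6→116) → #868974
30%: (113 + 42.6 = 155.6→156, 116 + 41.7 = 157.7→158, 91 + 49.2 = 140.2→140) → #9c9e8c
45%: (113 + 63.9 = 176.9→177, 116 + 62.55 = 178.55→179, 91 + 73.8 = 164.8→165) → #b1b3a5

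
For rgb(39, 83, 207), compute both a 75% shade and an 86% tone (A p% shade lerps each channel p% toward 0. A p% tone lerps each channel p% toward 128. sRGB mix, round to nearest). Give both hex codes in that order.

75% shade:
  R: 39 − 29.25 = 9.75 → 10
  G: 83 + 0.75×(0−83) = 83 − 62.25 = 20.75 → 21
  B: 207 − 155.25 = 51.75 → 52
  → #0a1534
86% tone:
  R: 39 + 76.54 = 115.54 → 116
  G: 83 + 0.86×(128−83) = 83 + 38.7 = 121.7 → 122
  B: 207 − 67.94 = 139.06 → 139
  → #747a8b

#0a1534, #747a8b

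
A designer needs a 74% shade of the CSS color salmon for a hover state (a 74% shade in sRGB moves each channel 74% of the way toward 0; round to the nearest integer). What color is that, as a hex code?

CSS salmon is rgb(250, 128, 114).
Lerp each channel 74% toward 0:
  R: 250 + 0.74×(0−250) = 250 − 185 = 65 → 65
  G: 128 + 0.74×(0−128) = 128 − 94.72 = 33.28 → 33
  B: 114 + 0.74×(0−114) = 114 − 84.36 = 29.64 → 30
rgb(65, 33, 30) = #41211E.

#41211E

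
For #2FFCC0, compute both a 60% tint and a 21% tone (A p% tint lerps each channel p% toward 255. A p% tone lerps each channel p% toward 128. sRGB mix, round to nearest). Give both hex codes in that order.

#2FFCC0 is rgb(47, 252, 192).
60% tint:
  R: 47 + 124.8 = 171.8 → 172
  G: 252 + 0.6×(255−252) = 252 + 1.8 = 253.8 → 254
  B: 192 + 0.6×(255−192) = 192 + 37.8 = 229.8 → 230
  → #ACFEE6
21% tone:
  R: 47 + 0.21×(128−47) = 47 + 17.01 = 64.01 → 64
  G: 252 + 0.21×(128−252) = 252 − 26.04 = 225.96 → 226
  B: 192 − 13.44 = 178.56 → 179
  → #40E2B3

#ACFEE6, #40E2B3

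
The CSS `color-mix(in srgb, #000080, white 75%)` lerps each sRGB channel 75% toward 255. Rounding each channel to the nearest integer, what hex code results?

#000080 is rgb(0, 0, 128).
A 75% tint moves each channel 75% toward 255:
  R: 0 + 0.75×(255−0) = 0 + 191.25 = 191.25 → 191
  G: 0 + 0.75×(255−0) = 0 + 191.25 = 191.25 → 191
  B: 128 + 0.75×(255−128) = 128 + 95.25 = 223.25 → 223
rgb(191, 191, 223) = #bfbfdf.

#bfbfdf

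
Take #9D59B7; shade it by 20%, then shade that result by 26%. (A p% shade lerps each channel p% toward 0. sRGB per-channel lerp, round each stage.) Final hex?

#5D356C

#9D59B7 is rgb(157, 89, 183).
A 20% shade moves each channel 20% toward 0:
  R: 157 + 0.2×(0−157) = 157 − 31.4 = 125.6 → 126
  G: 89 + 0.2×(0−89) = 89 − 17.8 = 71.2 → 71
  B: 183 − 36.6 = 146.4 → 146
After the shade: rgb(126, 71, 146) = #7E4792.
A 26% shade moves each channel 26% toward 0:
  R: 126 − 32.76 = 93.24 → 93
  G: 71 + 0.26×(0−71) = 71 − 18.46 = 52.54 → 53
  B: 146 − 37.96 = 108.04 → 108
rgb(93, 53, 108) = #5D356C.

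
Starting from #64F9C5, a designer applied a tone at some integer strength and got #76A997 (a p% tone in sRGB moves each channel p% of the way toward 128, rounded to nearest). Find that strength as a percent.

66%

#64F9C5 is rgb(100, 249, 197); #76A997 is rgb(118, 169, 151).
On the G channel (widest range): 169 ≈ 249 + (p/100)(128 − 249), so p ≈ 100×(169 − 249)/(128 − 249) = -8000/-121 = 66.12.
p = 66 reproduces all three channels after rounding.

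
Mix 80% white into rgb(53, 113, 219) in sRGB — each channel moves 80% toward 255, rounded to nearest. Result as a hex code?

#D7E3F8

An 80% tint moves each channel 80% toward 255:
  R: 53 + 0.8×(255−53) = 53 + 161.6 = 214.6 → 215
  G: 113 + 113.6 = 226.6 → 227
  B: 219 + 0.8×(255−219) = 219 + 28.8 = 247.8 → 248
rgb(215, 227, 248) = #D7E3F8.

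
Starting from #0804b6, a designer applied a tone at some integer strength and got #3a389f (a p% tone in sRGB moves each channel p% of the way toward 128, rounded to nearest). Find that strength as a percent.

#0804b6 is rgb(8, 4, 182); #3a389f is rgb(58, 56, 159).
On the G channel (widest range): 56 ≈ 4 + (p/100)(128 − 4), so p ≈ 100×(56 − 4)/(128 − 4) = 5200/124 = 41.94.
p = 42 reproduces all three channels after rounding.

42%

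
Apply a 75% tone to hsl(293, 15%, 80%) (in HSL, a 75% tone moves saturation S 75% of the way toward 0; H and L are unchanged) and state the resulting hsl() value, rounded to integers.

S moves 75% from 15 toward 0: 15 − 11.25 = 3.75 → 4.
H and L are unchanged.

hsl(293, 4%, 80%)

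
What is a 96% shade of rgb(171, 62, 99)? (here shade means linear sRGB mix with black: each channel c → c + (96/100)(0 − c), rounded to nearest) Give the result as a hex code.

#070204

Lerp each channel 96% toward 0:
  R: 171 − 164.16 = 6.84 → 7
  G: 62 − 59.52 = 2.48 → 2
  B: 99 − 95.04 = 3.96 → 4
rgb(7, 2, 4) = #070204.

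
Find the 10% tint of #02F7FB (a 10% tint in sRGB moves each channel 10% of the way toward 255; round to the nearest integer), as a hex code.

#1BF8FB

#02F7FB is rgb(2, 247, 251).
A 10% tint moves each channel 10% toward 255:
  R: 2 + 0.1×(255−2) = 2 + 25.3 = 27.3 → 27
  G: 247 + 0.8 = 247.8 → 248
  B: 251 + 0.1×(255−251) = 251 + 0.4 = 251.4 → 251
rgb(27, 248, 251) = #1BF8FB.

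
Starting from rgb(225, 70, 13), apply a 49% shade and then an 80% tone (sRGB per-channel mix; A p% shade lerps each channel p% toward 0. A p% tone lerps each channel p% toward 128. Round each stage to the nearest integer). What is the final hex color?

#7d6e68

Lerp each channel 49% toward 0:
  R: 225 + 0.49×(0−225) = 225 − 110.25 = 114.75 → 115
  G: 70 − 34.3 = 35.7 → 36
  B: 13 − 6.37 = 6.63 → 7
After the shade: rgb(115, 36, 7) = #732407.
An 80% tone moves each channel 80% toward 128:
  R: 115 + 0.8×(128−115) = 115 + 10.4 = 125.4 → 125
  G: 36 + 73.6 = 109.6 → 110
  B: 7 + 0.8×(128−7) = 7 + 96.8 = 103.8 → 104
rgb(125, 110, 104) = #7d6e68.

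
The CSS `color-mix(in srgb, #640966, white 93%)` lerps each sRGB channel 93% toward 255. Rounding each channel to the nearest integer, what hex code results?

#640966 is rgb(100, 9, 102).
Lerp each channel 93% toward 255:
  R: 100 + 144.15 = 244.15 → 244
  G: 9 + 0.93×(255−9) = 9 + 228.78 = 237.78 → 238
  B: 102 + 142.29 = 244.29 → 244
rgb(244, 238, 244) = #f4eef4.

#f4eef4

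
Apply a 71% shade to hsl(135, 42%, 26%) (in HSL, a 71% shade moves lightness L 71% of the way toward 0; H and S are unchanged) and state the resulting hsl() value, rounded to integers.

hsl(135, 42%, 8%)

L moves 71% from 26 toward 0: 26 − 18.46 = 7.54 → 8.
H and S are unchanged.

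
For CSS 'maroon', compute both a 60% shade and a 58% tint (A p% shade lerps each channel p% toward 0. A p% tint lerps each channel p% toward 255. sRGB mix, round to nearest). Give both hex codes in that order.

#330000, #ca9494

CSS maroon is rgb(128, 0, 0).
60% shade:
  R: 128 − 76.8 = 51.2 → 51
  G: 0 + 0 = 0 → 0
  B: 0 + 0 = 0 → 0
  → #330000
58% tint:
  R: 128 + 0.58×(255−128) = 128 + 73.66 = 201.66 → 202
  G: 0 + 0.58×(255−0) = 0 + 147.9 = 147.9 → 148
  B: 0 + 0.58×(255−0) = 0 + 147.9 = 147.9 → 148
  → #ca9494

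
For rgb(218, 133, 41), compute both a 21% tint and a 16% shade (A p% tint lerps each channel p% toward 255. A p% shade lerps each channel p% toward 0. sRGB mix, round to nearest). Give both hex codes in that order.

#E29F56, #B77022

21% tint:
  R: 218 + 0.21×(255−218) = 218 + 7.77 = 225.77 → 226
  G: 133 + 25.62 = 158.62 → 159
  B: 41 + 0.21×(255−41) = 41 + 44.94 = 85.94 → 86
  → #E29F56
16% shade:
  R: 218 + 0.16×(0−218) = 218 − 34.88 = 183.12 → 183
  G: 133 − 21.28 = 111.72 → 112
  B: 41 + 0.16×(0−41) = 41 − 6.56 = 34.44 → 34
  → #B77022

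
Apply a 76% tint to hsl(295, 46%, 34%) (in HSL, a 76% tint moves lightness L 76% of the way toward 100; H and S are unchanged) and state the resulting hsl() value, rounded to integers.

L moves 76% from 34 toward 100: 34 + 50.16 = 84.16 → 84.
H and S are unchanged.

hsl(295, 46%, 84%)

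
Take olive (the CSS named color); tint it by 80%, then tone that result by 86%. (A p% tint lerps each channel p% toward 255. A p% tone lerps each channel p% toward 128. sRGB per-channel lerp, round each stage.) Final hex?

#8E8E8B

CSS olive is rgb(128, 128, 0).
An 80% tint moves each channel 80% toward 255:
  R: 128 + 0.8×(255−128) = 128 + 101.6 = 229.6 → 230
  G: 128 + 0.8×(255−128) = 128 + 101.6 = 229.6 → 230
  B: 0 + 0.8×(255−0) = 0 + 204 = 204 → 204
After the tint: rgb(230, 230, 204) = #E6E6CC.
Per channel, c → c + 0.86(128 − c):
  R: 230 − 87.72 = 142.28 → 142
  G: 230 − 87.72 = 142.28 → 142
  B: 204 − 65.36 = 138.64 → 139
rgb(142, 142, 139) = #8E8E8B.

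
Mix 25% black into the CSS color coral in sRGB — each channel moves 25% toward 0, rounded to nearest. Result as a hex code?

CSS coral is rgb(255, 127, 80).
Lerp each channel 25% toward 0:
  R: 255 + 0.25×(0−255) = 255 − 63.75 = 191.25 → 191
  G: 127 + 0.25×(0−127) = 127 − 31.75 = 95.25 → 95
  B: 80 + 0.25×(0−80) = 80 − 20 = 60 → 60
rgb(191, 95, 60) = #bf5f3c.

#bf5f3c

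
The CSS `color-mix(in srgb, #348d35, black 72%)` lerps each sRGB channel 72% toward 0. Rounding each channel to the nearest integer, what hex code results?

#348d35 is rgb(52, 141, 53).
A 72% shade moves each channel 72% toward 0:
  R: 52 + 0.72×(0−52) = 52 − 37.44 = 14.56 → 15
  G: 141 + 0.72×(0−141) = 141 − 101.52 = 39.48 → 39
  B: 53 + 0.72×(0−53) = 53 − 38.16 = 14.84 → 15
rgb(15, 39, 15) = #0f270f.

#0f270f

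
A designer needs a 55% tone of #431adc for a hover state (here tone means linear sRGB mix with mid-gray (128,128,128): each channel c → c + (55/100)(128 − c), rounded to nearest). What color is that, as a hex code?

#6552a9

#431adc is rgb(67, 26, 220).
Lerp each channel 55% toward 128:
  R: 67 + 33.55 = 100.55 → 101
  G: 26 + 0.55×(128−26) = 26 + 56.1 = 82.1 → 82
  B: 220 + 0.55×(128−220) = 220 − 50.6 = 169.4 → 169
rgb(101, 82, 169) = #6552a9.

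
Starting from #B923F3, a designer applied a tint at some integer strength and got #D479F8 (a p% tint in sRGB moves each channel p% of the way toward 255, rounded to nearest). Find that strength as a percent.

#B923F3 is rgb(185, 35, 243); #D479F8 is rgb(212, 121, 248).
On the G channel (widest range): 121 ≈ 35 + (p/100)(255 − 35), so p ≈ 100×(121 − 35)/(255 − 35) = 8600/220 = 39.09.
p = 39 reproduces all three channels after rounding.

39%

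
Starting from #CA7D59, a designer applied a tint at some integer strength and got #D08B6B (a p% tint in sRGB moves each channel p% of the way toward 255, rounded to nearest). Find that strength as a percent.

#CA7D59 is rgb(202, 125, 89); #D08B6B is rgb(208, 139, 107).
On the B channel (widest range): 107 ≈ 89 + (p/100)(255 − 89), so p ≈ 100×(107 − 89)/(255 − 89) = 1800/166 = 10.84.
p = 11 reproduces all three channels after rounding.

11%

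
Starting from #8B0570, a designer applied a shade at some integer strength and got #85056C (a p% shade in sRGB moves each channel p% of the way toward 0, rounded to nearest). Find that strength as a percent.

#8B0570 is rgb(139, 5, 112); #85056C is rgb(133, 5, 108).
On the R channel (widest range): 133 ≈ 139 + (p/100)(0 − 139), so p ≈ 100×(133 − 139)/(0 − 139) = -600/-139 = 4.32.
p = 4 reproduces all three channels after rounding.

4%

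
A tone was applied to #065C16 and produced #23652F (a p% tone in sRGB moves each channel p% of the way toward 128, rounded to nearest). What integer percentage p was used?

24%

#065C16 is rgb(6, 92, 22); #23652F is rgb(35, 101, 47).
On the R channel (widest range): 35 ≈ 6 + (p/100)(128 − 6), so p ≈ 100×(35 − 6)/(128 − 6) = 2900/122 = 23.77.
p = 24 reproduces all three channels after rounding.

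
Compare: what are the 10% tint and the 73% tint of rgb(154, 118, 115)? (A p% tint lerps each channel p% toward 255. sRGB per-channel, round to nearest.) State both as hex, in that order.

10% tint:
  R: 154 + 0.1×(255−154) = 154 + 10.1 = 164.1 → 164
  G: 118 + 13.7 = 131.7 → 132
  B: 115 + 0.1×(255−115) = 115 + 14 = 129 → 129
  → #A48481
73% tint:
  R: 154 + 0.73×(255−154) = 154 + 73.73 = 227.73 → 228
  G: 118 + 0.73×(255−118) = 118 + 100.01 = 218.01 → 218
  B: 115 + 102.2 = 217.2 → 217
  → #E4DAD9

#A48481, #E4DAD9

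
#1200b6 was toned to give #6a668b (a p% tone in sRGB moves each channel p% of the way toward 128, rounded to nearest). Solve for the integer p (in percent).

80%

#1200b6 is rgb(18, 0, 182); #6a668b is rgb(106, 102, 139).
On the G channel (widest range): 102 ≈ 0 + (p/100)(128 − 0), so p ≈ 100×(102 − 0)/(128 − 0) = 10200/128 = 79.69.
p = 80 reproduces all three channels after rounding.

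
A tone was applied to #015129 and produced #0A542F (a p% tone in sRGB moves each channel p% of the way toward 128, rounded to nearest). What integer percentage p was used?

#015129 is rgb(1, 81, 41); #0A542F is rgb(10, 84, 47).
On the R channel (widest range): 10 ≈ 1 + (p/100)(128 − 1), so p ≈ 100×(10 − 1)/(128 − 1) = 900/127 = 7.09.
p = 7 reproduces all three channels after rounding.

7%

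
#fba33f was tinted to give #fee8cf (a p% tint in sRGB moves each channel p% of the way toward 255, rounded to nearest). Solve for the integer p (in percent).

#fba33f is rgb(251, 163, 63); #fee8cf is rgb(254, 232, 207).
On the B channel (widest range): 207 ≈ 63 + (p/100)(255 − 63), so p ≈ 100×(207 − 63)/(255 − 63) = 14400/192 = 75.00.
p = 75 reproduces all three channels after rounding.

75%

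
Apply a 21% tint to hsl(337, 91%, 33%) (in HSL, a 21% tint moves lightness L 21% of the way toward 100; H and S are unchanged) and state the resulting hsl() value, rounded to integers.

L moves 21% from 33 toward 100: 33 + 14.07 = 47.07 → 47.
H and S are unchanged.

hsl(337, 91%, 47%)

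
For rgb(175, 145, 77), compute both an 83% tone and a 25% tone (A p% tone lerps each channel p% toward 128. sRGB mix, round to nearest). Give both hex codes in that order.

83% tone:
  R: 175 + 0.83×(128−175) = 175 − 39.01 = 135.99 → 136
  G: 145 + 0.83×(128−145) = 145 − 14.11 = 130.89 → 131
  B: 77 + 42.33 = 119.33 → 119
  → #888377
25% tone:
  R: 175 + 0.25×(128−175) = 175 − 11.75 = 163.25 → 163
  G: 145 − 4.25 = 140.75 → 141
  B: 77 + 12.75 = 89.75 → 90
  → #A38D5A

#888377, #A38D5A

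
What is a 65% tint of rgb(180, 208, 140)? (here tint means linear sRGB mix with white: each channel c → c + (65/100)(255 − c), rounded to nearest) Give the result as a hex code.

#E5EFD7

A 65% tint moves each channel 65% toward 255:
  R: 180 + 0.65×(255−180) = 180 + 48.75 = 228.75 → 229
  G: 208 + 0.65×(255−208) = 208 + 30.55 = 238.55 → 239
  B: 140 + 74.75 = 214.75 → 215
rgb(229, 239, 215) = #E5EFD7.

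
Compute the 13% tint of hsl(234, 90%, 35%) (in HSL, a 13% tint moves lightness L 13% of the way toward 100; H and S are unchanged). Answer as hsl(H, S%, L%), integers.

L moves 13% from 35 toward 100: 35 + 8.45 = 43.45 → 43.
H and S are unchanged.

hsl(234, 90%, 43%)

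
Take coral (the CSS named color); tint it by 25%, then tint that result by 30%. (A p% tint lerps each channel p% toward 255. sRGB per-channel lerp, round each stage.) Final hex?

CSS coral is rgb(255, 127, 80).
Per channel, c → c + 0.25(255 − c):
  R: 255 + 0 = 255 → 255
  G: 127 + 0.25×(255−127) = 127 + 32 = 159 → 159
  B: 80 + 0.25×(255−80) = 80 + 43.75 = 123.75 → 124
After the tint: rgb(255, 159, 124) = #FF9F7C.
Lerp each channel 30% toward 255:
  R: 255 + 0.3×(255−255) = 255 + 0 = 255 → 255
  G: 159 + 0.3×(255−159) = 159 + 28.8 = 187.8 → 188
  B: 124 + 0.3×(255−124) = 124 + 39.3 = 163.3 → 163
rgb(255, 188, 163) = #FFBCA3.

#FFBCA3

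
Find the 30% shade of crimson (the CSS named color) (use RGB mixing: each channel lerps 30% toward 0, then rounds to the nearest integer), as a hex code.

#9A0E2A

CSS crimson is rgb(220, 20, 60).
Per channel, c → c + 0.3(0 − c):
  R: 220 + 0.3×(0−220) = 220 − 66 = 154 → 154
  G: 20 + 0.3×(0−20) = 20 − 6 = 14 → 14
  B: 60 + 0.3×(0−60) = 60 − 18 = 42 → 42
rgb(154, 14, 42) = #9A0E2A.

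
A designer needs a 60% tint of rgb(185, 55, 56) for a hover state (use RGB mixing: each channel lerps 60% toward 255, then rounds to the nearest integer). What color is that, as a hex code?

Per channel, c → c + 0.6(255 − c):
  R: 185 + 42 = 227 → 227
  G: 55 + 120 = 175 → 175
  B: 56 + 119.4 = 175.4 → 175
rgb(227, 175, 175) = #e3afaf.

#e3afaf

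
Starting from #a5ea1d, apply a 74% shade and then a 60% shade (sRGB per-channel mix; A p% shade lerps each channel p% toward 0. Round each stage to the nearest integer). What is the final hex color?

#a5ea1d is rgb(165, 234, 29).
Per channel, c → c + 0.74(0 − c):
  R: 165 + 0.74×(0−165) = 165 − 122.1 = 42.9 → 43
  G: 234 + 0.74×(0−234) = 234 − 173.16 = 60.84 → 61
  B: 29 + 0.74×(0−29) = 29 − 21.46 = 7.54 → 8
After the shade: rgb(43, 61, 8) = #2b3d08.
Per channel, c → c + 0.6(0 − c):
  R: 43 + 0.6×(0−43) = 43 − 25.8 = 17.2 → 17
  G: 61 + 0.6×(0−61) = 61 − 36.6 = 24.4 → 24
  B: 8 − 4.8 = 3.2 → 3
rgb(17, 24, 3) = #111803.

#111803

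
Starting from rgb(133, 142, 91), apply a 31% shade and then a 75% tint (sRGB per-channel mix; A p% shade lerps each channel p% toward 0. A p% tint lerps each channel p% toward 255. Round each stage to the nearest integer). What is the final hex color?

#d6d8cf

A 31% shade moves each channel 31% toward 0:
  R: 133 + 0.31×(0−133) = 133 − 41.23 = 91.77 → 92
  G: 142 + 0.31×(0−142) = 142 − 44.02 = 97.98 → 98
  B: 91 + 0.31×(0−91) = 91 − 28.21 = 62.79 → 63
After the shade: rgb(92, 98, 63) = #5c623f.
Per channel, c → c + 0.75(255 − c):
  R: 92 + 122.25 = 214.25 → 214
  G: 98 + 117.75 = 215.75 → 216
  B: 63 + 0.75×(255−63) = 63 + 144 = 207 → 207
rgb(214, 216, 207) = #d6d8cf.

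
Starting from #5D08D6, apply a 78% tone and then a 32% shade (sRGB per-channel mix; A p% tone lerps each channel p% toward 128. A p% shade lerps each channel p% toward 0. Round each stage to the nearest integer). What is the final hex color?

#5D08D6 is rgb(93, 8, 214).
Per channel, c → c + 0.78(128 − c):
  R: 93 + 27.3 = 120.3 → 120
  G: 8 + 93.6 = 101.6 → 102
  B: 214 + 0.78×(128−214) = 214 − 67.08 = 146.92 → 147
After the tone: rgb(120, 102, 147) = #786693.
A 32% shade moves each channel 32% toward 0:
  R: 120 + 0.32×(0−120) = 120 − 38.4 = 81.6 → 82
  G: 102 − 32.64 = 69.36 → 69
  B: 147 + 0.32×(0−147) = 147 − 47.04 = 99.96 → 100
rgb(82, 69, 100) = #524564.

#524564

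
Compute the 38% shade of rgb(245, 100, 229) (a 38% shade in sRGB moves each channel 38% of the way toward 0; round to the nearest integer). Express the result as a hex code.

#983E8E

Lerp each channel 38% toward 0:
  R: 245 − 93.1 = 151.9 → 152
  G: 100 − 38 = 62 → 62
  B: 229 − 87.02 = 141.98 → 142
rgb(152, 62, 142) = #983E8E.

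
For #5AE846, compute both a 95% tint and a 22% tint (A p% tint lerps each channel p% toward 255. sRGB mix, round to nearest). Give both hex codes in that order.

#5AE846 is rgb(90, 232, 70).
95% tint:
  R: 90 + 156.75 = 246.75 → 247
  G: 232 + 21.85 = 253.85 → 254
  B: 70 + 0.95×(255−70) = 70 + 175.75 = 245.75 → 246
  → #F7FEF6
22% tint:
  R: 90 + 36.3 = 126.3 → 126
  G: 232 + 0.22×(255−232) = 232 + 5.06 = 237.06 → 237
  B: 70 + 0.22×(255−70) = 70 + 40.7 = 110.7 → 111
  → #7EED6F

#F7FEF6, #7EED6F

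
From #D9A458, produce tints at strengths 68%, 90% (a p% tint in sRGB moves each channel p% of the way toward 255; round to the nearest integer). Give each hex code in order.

#D9A458 is rgb(217, 164, 88).
68%: (217 + 25.84 = 242.84→243, 164 + 61.88 = 225.88→226, 88 + 113.56 = 201.56→202) → #F3E2CA
90%: (217 + 34.2 = 251.2→251, 164 + 81.9 = 245.9→246, 88 + 150.3 = 238.3→238) → #FBF6EE

#F3E2CA, #FBF6EE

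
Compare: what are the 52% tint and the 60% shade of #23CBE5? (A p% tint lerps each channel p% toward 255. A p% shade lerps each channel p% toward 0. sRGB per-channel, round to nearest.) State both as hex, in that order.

#23CBE5 is rgb(35, 203, 229).
52% tint:
  R: 35 + 0.52×(255−35) = 35 + 114.4 = 149.4 → 149
  G: 203 + 0.52×(255−203) = 203 + 27.04 = 230.04 → 230
  B: 229 + 13.52 = 242.52 → 243
  → #95E6F3
60% shade:
  R: 35 + 0.6×(0−35) = 35 − 21 = 14 → 14
  G: 203 − 121.8 = 81.2 → 81
  B: 229 + 0.6×(0−229) = 229 − 137.4 = 91.6 → 92
  → #0E515C

#95E6F3, #0E515C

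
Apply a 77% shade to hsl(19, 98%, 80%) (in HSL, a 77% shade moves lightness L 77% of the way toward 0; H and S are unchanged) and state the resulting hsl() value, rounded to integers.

hsl(19, 98%, 18%)

L moves 77% from 80 toward 0: 80 − 61.6 = 18.4 → 18.
H and S are unchanged.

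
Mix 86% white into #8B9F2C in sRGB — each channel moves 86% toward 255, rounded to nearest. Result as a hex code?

#EFF2E1

#8B9F2C is rgb(139, 159, 44).
An 86% tint moves each channel 86% toward 255:
  R: 139 + 0.86×(255−139) = 139 + 99.76 = 238.76 → 239
  G: 159 + 82.56 = 241.56 → 242
  B: 44 + 0.86×(255−44) = 44 + 181.46 = 225.46 → 225
rgb(239, 242, 225) = #EFF2E1.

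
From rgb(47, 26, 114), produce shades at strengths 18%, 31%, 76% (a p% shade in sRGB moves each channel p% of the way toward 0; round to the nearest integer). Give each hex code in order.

18%: (47 − 8.46 = 38.54→39, 26 − 4.68 = 21.32→21, 114 − 20.52 = 93.48→93) → #27155D
31%: (47 − 14.57 = 32.43→32, 26 − 8.06 = 17.94→18, 114 − 35.34 = 78.66→79) → #20124F
76%: (47 − 35.72 = 11.28→11, 26 − 19.76 = 6.24→6, 114 − 86.64 = 27.36→27) → #0B061B

#27155D, #20124F, #0B061B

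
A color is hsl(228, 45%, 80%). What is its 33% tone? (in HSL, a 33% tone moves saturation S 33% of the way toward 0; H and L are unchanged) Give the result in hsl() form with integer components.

hsl(228, 30%, 80%)

S moves 33% from 45 toward 0: 45 − 14.85 = 30.15 → 30.
H and L are unchanged.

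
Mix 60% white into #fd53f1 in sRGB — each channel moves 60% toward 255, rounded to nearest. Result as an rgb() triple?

rgb(254, 186, 249)

#fd53f1 is rgb(253, 83, 241).
Per channel, c → c + 0.6(255 − c):
  R: 253 + 1.2 = 254.2 → 254
  G: 83 + 103.2 = 186.2 → 186
  B: 241 + 8.4 = 249.4 → 249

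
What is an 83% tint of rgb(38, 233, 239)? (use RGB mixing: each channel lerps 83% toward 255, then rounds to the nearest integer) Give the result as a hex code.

#DAFBFC

Lerp each channel 83% toward 255:
  R: 38 + 180.11 = 218.11 → 218
  G: 233 + 0.83×(255−233) = 233 + 18.26 = 251.26 → 251
  B: 239 + 0.83×(255−239) = 239 + 13.28 = 252.28 → 252
rgb(218, 251, 252) = #DAFBFC.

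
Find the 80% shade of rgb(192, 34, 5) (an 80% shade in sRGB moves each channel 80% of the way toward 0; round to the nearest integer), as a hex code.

#260701

Lerp each channel 80% toward 0:
  R: 192 + 0.8×(0−192) = 192 − 153.6 = 38.4 → 38
  G: 34 − 27.2 = 6.8 → 7
  B: 5 − 4 = 1 → 1
rgb(38, 7, 1) = #260701.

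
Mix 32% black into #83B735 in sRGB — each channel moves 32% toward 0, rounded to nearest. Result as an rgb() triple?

#83B735 is rgb(131, 183, 53).
Per channel, c → c + 0.32(0 − c):
  R: 131 + 0.32×(0−131) = 131 − 41.92 = 89.08 → 89
  G: 183 − 58.56 = 124.44 → 124
  B: 53 + 0.32×(0−53) = 53 − 16.96 = 36.04 → 36

rgb(89, 124, 36)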